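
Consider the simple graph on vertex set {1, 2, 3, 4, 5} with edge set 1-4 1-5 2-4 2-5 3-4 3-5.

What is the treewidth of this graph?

2

A width-2 tree decomposition is:
Bags: B1 = {1, 4, 5}  B2 = {2, 4, 5}  B3 = {3, 4, 5}
Tree: B1–B2, B2–B3
Each bag holds 3 vertices, so the decomposition has width 2, which upper-bounds the treewidth. Since 1–5–2–4–1 is a cycle in G, G is not acyclic. Forests are exactly the graphs of treewidth ≤ 1, so tw(G) ≥ 2. The upper and lower bounds meet at 2, so that is the treewidth.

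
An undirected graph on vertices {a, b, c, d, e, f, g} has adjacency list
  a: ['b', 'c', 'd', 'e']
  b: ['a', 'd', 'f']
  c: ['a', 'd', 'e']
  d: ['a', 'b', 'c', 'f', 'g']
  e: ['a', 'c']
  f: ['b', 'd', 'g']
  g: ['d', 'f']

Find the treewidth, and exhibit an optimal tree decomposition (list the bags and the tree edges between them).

Each bag holds 3 vertices, so the decomposition has width 2, which upper-bounds the treewidth. Conversely, {a, c, d} is a clique of size 3, and the vertices of any clique must share a bag in every tree decomposition; so some bag has ≥ 3 vertices and tw(G) ≥ 2. The upper and lower bounds meet at 2, so that is the treewidth.

Treewidth 2.
One optimal decomposition is:
Bags: B1 = {a, c, d}  B2 = {a, b, d}  B3 = {b, d, f}  B4 = {d, f, g}  B5 = {a, c, e}
Tree: B1–B2, B2–B3, B3–B4, B1–B5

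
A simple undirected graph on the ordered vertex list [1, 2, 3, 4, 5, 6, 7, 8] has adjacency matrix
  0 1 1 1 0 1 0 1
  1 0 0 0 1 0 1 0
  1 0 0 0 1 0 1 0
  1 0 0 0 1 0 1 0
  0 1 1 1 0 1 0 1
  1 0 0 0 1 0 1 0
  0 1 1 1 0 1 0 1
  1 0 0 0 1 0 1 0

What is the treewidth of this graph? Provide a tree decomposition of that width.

Treewidth 3.
Bags: B1 = {1, 4, 5, 7}  B2 = {1, 3, 5, 7}  B3 = {1, 5, 7, 8}  B4 = {1, 5, 6, 7}  B5 = {1, 2, 5, 7}
Tree: B1–B2, B2–B3, B3–B4, B4–B5

Each bag holds 4 vertices, so the decomposition has width 3, which upper-bounds the treewidth. For the lower bound: the 4 vertex sets {4,5}, {1,3}, {7}, {8} are disjoint, each induces a connected subgraph, and every pair is joined by at least one edge of G. Contracting each set to a single vertex therefore yields K_{4} as a minor, and since treewidth is minor-monotone, tw(G) ≥ tw(K_{4}) = 3. The upper and lower bounds meet at 3, so that is the treewidth.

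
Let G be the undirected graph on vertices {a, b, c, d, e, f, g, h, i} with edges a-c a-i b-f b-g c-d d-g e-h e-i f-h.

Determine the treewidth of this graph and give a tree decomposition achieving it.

Each bag holds 3 vertices, so the decomposition has width 2, which upper-bounds the treewidth. The edges d–g–b–f–h–e–i–a–c–d form a cycle, so G is not a tree and its treewidth is at least 2. Combining the bounds, tw(G) = 2.

Treewidth 2.
Bags: B1 = {b, d, g}  B2 = {b, d, f}  B3 = {d, f, h}  B4 = {d, e, h}  B5 = {d, e, i}  B6 = {a, d, i}  B7 = {a, c, d}
Tree: B1–B2, B2–B3, B3–B4, B4–B5, B5–B6, B6–B7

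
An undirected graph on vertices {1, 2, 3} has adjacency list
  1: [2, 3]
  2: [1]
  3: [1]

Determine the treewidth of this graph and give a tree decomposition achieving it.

Treewidth 1.
One optimal decomposition is:
Bags: B1 = {1, 3}  B2 = {1, 2}
Tree: B1–B2

Every bag has size at most 2, so the width is 2 − 1 = 1 and tw(G) ≤ 1. Since G has at least one edge (e.g. 1–3), it is not an edgeless graph, so tw(G) ≥ 1. Hence tw(G) = 1 exactly.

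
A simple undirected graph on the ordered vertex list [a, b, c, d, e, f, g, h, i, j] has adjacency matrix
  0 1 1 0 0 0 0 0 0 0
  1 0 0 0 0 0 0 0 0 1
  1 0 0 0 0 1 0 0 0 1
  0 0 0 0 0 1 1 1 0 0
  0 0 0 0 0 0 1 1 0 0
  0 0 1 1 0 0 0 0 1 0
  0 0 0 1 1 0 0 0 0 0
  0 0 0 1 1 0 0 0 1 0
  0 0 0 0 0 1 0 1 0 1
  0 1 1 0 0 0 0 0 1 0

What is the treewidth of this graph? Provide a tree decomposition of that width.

The largest bag has 3 vertices, giving width 2; this decomposition certifies tw(G) ≤ 2. The edges a–b–j–c–a form a cycle, so G is not a tree and its treewidth is at least 2. Hence tw(G) = 2 exactly.

Treewidth 2.
One optimal decomposition is:
Bags: B1 = {a, b, c}  B2 = {b, c, j}  B3 = {c, f, j}  B4 = {f, i, j}  B5 = {d, f, i}  B6 = {d, h, i}  B7 = {d, g, h}  B8 = {e, g, h}
Tree: B1–B2, B2–B3, B3–B4, B4–B5, B5–B6, B6–B7, B7–B8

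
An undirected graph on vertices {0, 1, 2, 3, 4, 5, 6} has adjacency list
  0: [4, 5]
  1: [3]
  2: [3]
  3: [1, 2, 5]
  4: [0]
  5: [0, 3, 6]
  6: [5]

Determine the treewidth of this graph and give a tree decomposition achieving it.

Treewidth 1.
One optimal decomposition is:
Bags: B1 = {3, 5}  B2 = {1, 3}  B3 = {0, 5}  B4 = {2, 3}  B5 = {0, 4}  B6 = {5, 6}
Tree: B1–B2, B1–B3, B1–B4, B3–B5, B1–B6

The largest bag has 2 vertices, giving width 1; this decomposition certifies tw(G) ≤ 1. G has an edge, so its treewidth is at least 1. The upper and lower bounds meet at 1, so that is the treewidth.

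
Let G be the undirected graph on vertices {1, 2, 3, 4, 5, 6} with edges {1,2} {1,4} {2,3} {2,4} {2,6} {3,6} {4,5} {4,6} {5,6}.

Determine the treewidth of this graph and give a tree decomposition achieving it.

Treewidth 2.
One optimal decomposition is:
Bags: B1 = {2, 4, 6}  B2 = {1, 2, 4}  B3 = {2, 3, 6}  B4 = {4, 5, 6}
Tree: B1–B2, B1–B3, B1–B4

Every bag has size at most 3, so the width is 3 − 1 = 2 and tw(G) ≤ 2. On the other hand G contains the 3-clique {2, 3, 6}. A clique must lie in a single bag of any decomposition, so no decomposition can have width below 2. Therefore the treewidth is 2.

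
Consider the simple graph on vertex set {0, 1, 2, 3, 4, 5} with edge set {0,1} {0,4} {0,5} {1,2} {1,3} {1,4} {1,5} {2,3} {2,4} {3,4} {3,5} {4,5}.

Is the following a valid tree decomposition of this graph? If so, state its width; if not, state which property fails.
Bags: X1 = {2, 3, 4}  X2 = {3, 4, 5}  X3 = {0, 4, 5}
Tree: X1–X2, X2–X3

A tree decomposition must satisfy three properties: every vertex lies in some bag; for every edge, both endpoints lie together in some bag; and for every vertex, the bags containing it form a connected subtree. Here vertex 1 appears in no bag, so the decomposition is invalid.

No — vertex 1 appears in no bag.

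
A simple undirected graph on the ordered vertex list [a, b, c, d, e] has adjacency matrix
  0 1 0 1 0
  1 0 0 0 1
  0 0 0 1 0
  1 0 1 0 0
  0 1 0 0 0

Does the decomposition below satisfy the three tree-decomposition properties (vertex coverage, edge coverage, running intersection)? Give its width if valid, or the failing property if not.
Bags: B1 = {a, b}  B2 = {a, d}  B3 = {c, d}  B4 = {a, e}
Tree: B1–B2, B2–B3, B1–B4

No — edge (b,e) lies in no bag.

A tree decomposition must satisfy three properties: every vertex lies in some bag; for every edge, both endpoints lie together in some bag; and for every vertex, the bags containing it form a connected subtree. Here edge (b,e) lies in no bag, so the decomposition is invalid.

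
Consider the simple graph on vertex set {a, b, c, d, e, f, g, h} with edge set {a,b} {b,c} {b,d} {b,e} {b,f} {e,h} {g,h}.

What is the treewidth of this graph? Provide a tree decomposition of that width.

Each bag holds 2 vertices, so the decomposition has width 1, which upper-bounds the treewidth. Since G has at least one edge (e.g. b–c), it is not an edgeless graph, so tw(G) ≥ 1. Hence tw(G) = 1 exactly.

Treewidth 1.
One optimal decomposition is:
Bags: B1 = {b, c}  B2 = {b, e}  B3 = {e, h}  B4 = {a, b}  B5 = {g, h}  B6 = {b, d}  B7 = {b, f}
Tree: B1–B2, B2–B3, B1–B4, B3–B5, B4–B6, B4–B7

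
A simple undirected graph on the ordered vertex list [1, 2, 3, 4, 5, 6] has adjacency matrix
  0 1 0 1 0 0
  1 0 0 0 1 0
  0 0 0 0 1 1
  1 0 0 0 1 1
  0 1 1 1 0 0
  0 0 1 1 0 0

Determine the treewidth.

A width-2 tree decomposition is:
Bags: B1 = {3, 5, 6}  B2 = {4, 5, 6}  B3 = {2, 4, 5}  B4 = {1, 2, 4}
Tree: B1–B2, B2–B3, B3–B4
Each bag holds 3 vertices, so the decomposition has width 2, which upper-bounds the treewidth. The edges 3–6–4–5–3 form a cycle, so G is not a tree and its treewidth is at least 2. The upper and lower bounds meet at 2, so that is the treewidth.

2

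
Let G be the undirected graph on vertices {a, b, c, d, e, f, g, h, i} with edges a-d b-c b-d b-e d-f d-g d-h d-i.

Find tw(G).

1

A width-1 tree decomposition is:
Bags: B1 = {b, d}  B2 = {b, c}  B3 = {d, g}  B4 = {d, f}  B5 = {b, e}  B6 = {a, d}  B7 = {d, h}  B8 = {d, i}
Tree: B1–B2, B1–B3, B3–B4, B1–B5, B1–B6, B6–B7, B1–B8
Every bag has size at most 2, so the width is 2 − 1 = 1 and tw(G) ≤ 1. Since G has at least one edge (e.g. d–b), it is not an edgeless graph, so tw(G) ≥ 1. Combining the bounds, tw(G) = 1.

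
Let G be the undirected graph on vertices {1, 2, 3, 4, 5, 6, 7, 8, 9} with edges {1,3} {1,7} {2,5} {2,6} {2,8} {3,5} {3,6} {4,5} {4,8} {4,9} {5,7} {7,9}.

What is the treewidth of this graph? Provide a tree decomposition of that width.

Treewidth 3.
One optimal decomposition is:
Bags: B1 = {2, 4, 6, 8}  B2 = {2, 4, 5, 6}  B3 = {3, 4, 5, 6}  B4 = {3, 4, 5, 9}  B5 = {3, 5, 7, 9}  B6 = {1, 3, 7, 9}
Tree: B1–B2, B2–B3, B3–B4, B4–B5, B5–B6

Every bag has size at most 4, so the width is 4 − 1 = 3 and tw(G) ≤ 3. For the lower bound: the 4 vertex sets {2,6,8}, {4}, {5}, {1,3,7,9} are disjoint, each induces a connected subgraph, and every pair is joined by at least one edge of G. Contracting each set to a single vertex therefore yields K_{4} as a minor, and since treewidth is minor-monotone, tw(G) ≥ tw(K_{4}) = 3. Hence tw(G) = 3 exactly.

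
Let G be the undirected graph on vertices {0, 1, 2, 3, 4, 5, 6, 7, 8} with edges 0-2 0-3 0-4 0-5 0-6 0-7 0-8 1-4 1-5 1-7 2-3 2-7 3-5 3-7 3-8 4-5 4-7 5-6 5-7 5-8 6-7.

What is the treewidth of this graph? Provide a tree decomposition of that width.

The largest bag has 4 vertices, giving width 3; this decomposition certifies tw(G) ≤ 3. For the lower bound, the 4 vertices {0, 2, 3, 7} are pairwise adjacent, and any tree decomposition puts a clique entirely inside one bag — forcing width ≥ 3. Therefore the treewidth is 3.

Treewidth 3.
One such decomposition:
Bags: B1 = {0, 3, 5, 8}  B2 = {0, 3, 5, 7}  B3 = {0, 5, 6, 7}  B4 = {0, 4, 5, 7}  B5 = {1, 4, 5, 7}  B6 = {0, 2, 3, 7}
Tree: B1–B2, B2–B3, B3–B4, B4–B5, B2–B6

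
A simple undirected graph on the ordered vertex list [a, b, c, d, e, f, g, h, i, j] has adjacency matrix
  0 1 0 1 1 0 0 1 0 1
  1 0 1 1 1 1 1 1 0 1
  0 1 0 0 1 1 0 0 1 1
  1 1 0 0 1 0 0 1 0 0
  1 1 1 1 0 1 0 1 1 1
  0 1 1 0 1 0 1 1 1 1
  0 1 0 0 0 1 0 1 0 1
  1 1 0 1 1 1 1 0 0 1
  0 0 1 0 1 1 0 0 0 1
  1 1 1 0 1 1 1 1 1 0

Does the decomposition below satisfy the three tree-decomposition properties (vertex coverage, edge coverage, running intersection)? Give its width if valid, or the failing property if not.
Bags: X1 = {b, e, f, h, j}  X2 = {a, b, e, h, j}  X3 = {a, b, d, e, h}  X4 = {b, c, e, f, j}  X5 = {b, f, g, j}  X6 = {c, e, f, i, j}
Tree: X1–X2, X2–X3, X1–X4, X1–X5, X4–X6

No — edge (h,g) lies in no bag.

A tree decomposition must satisfy three properties: every vertex lies in some bag; for every edge, both endpoints lie together in some bag; and for every vertex, the bags containing it form a connected subtree. Here edge (h,g) lies in no bag, so the decomposition is invalid.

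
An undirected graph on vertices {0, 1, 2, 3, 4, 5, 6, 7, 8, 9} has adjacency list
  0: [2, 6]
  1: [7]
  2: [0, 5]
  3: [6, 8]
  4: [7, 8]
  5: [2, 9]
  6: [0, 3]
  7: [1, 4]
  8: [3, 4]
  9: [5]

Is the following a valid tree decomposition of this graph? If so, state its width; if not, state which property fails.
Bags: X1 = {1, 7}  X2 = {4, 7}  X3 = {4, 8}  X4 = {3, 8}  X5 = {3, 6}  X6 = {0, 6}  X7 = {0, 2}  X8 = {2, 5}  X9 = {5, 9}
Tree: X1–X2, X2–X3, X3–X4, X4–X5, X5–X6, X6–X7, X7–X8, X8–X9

Checking the three conditions: (i) the bags cover all of {0, 1, 2, 3, 4, 5, 6, 7, 8, 9}; (ii) for each edge, some bag contains both endpoints; (iii) the bags containing any fixed vertex form a subtree. All hold, so the decomposition is valid with width 2 − 1 = 1.

Yes; width 1.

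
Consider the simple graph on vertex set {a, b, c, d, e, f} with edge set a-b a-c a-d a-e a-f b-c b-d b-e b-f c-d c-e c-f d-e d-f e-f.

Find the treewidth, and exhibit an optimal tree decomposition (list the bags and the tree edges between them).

Treewidth 5.
One such decomposition:
Bags: B1 = {a, b, c, d, e, f}
Tree: (single bag)

A single bag containing all 6 vertices is trivially a valid decomposition of width 5. On the other hand G contains the 6-clique {a, b, c, d, e, f}. A clique must lie in a single bag of any decomposition, so no decomposition can have width below 5. Combining the bounds, tw(G) = 5.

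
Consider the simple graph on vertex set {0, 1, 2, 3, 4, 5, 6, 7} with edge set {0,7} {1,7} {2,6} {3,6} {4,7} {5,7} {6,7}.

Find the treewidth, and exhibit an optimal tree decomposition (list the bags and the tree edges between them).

Treewidth 1.
Bags: B1 = {6, 7}  B2 = {4, 7}  B3 = {2, 6}  B4 = {3, 6}  B5 = {0, 7}  B6 = {5, 7}  B7 = {1, 7}
Tree: B1–B2, B1–B3, B1–B4, B1–B5, B1–B6, B6–B7

The largest bag has 2 vertices, giving width 1; this decomposition certifies tw(G) ≤ 1. Since G has at least one edge (e.g. 6–7), it is not an edgeless graph, so tw(G) ≥ 1. Combining the bounds, tw(G) = 1.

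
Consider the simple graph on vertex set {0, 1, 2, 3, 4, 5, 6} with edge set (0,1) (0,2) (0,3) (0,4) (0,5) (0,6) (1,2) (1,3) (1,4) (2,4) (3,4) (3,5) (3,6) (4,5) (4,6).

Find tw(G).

3

A width-3 tree decomposition is:
Bags: B1 = {0, 3, 4, 6}  B2 = {0, 1, 3, 4}  B3 = {0, 1, 2, 4}  B4 = {0, 3, 4, 5}
Tree: B1–B2, B2–B3, B1–B4
Every bag has size at most 4, so the width is 4 − 1 = 3 and tw(G) ≤ 3. On the other hand G contains the 4-clique {0, 1, 2, 4}. A clique must lie in a single bag of any decomposition, so no decomposition can have width below 3. Combining the bounds, tw(G) = 3.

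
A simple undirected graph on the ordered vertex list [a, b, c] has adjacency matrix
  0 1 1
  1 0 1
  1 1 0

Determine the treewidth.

2

A width-2 tree decomposition is:
Bags: B1 = {a, b, c}
Tree: (single bag)
A single bag containing all 3 vertices is trivially a valid decomposition of width 2. Conversely, {a, b, c} is a clique of size 3, and the vertices of any clique must share a bag in every tree decomposition; so some bag has ≥ 3 vertices and tw(G) ≥ 2. Combining the bounds, tw(G) = 2.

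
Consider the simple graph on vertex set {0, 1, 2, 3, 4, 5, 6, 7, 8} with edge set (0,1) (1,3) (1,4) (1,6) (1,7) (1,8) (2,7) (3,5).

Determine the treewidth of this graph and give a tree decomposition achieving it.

Treewidth 1.
Bags: B1 = {1, 3}  B2 = {1, 4}  B3 = {1, 7}  B4 = {2, 7}  B5 = {0, 1}  B6 = {1, 8}  B7 = {3, 5}  B8 = {1, 6}
Tree: B1–B2, B1–B3, B3–B4, B2–B5, B2–B6, B1–B7, B6–B8

The largest bag has 2 vertices, giving width 1; this decomposition certifies tw(G) ≤ 1. G has an edge, so its treewidth is at least 1. Combining the bounds, tw(G) = 1.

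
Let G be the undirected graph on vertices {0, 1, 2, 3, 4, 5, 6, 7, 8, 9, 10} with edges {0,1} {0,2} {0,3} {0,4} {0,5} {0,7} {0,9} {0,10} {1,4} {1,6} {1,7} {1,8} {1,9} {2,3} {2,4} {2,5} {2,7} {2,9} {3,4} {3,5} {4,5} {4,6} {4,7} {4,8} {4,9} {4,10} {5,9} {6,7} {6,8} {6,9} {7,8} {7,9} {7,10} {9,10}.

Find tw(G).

4

A width-4 tree decomposition is:
Bags: B1 = {0, 2, 4, 7, 9}  B2 = {0, 4, 7, 9, 10}  B3 = {0, 1, 4, 7, 9}  B4 = {0, 2, 4, 5, 9}  B5 = {1, 4, 6, 7, 9}  B6 = {0, 2, 3, 4, 5}  B7 = {1, 4, 6, 7, 8}
Tree: B1–B2, B2–B3, B1–B4, B3–B5, B4–B6, B5–B7
The largest bag has 5 vertices, giving width 4; this decomposition certifies tw(G) ≤ 4. For the lower bound, the 5 vertices {0, 2, 4, 5, 9} are pairwise adjacent, and any tree decomposition puts a clique entirely inside one bag — forcing width ≥ 4. Combining the bounds, tw(G) = 4.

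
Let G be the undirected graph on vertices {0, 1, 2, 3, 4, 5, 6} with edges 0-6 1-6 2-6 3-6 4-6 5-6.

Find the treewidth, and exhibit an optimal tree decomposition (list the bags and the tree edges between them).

Treewidth 1.
One optimal decomposition is:
Bags: B1 = {4, 6}  B2 = {2, 6}  B3 = {5, 6}  B4 = {1, 6}  B5 = {3, 6}  B6 = {0, 6}
Tree: B1–B2, B1–B3, B3–B4, B1–B5, B4–B6

Each bag holds 2 vertices, so the decomposition has width 1, which upper-bounds the treewidth. Since G has at least one edge (e.g. 4–6), it is not an edgeless graph, so tw(G) ≥ 1. Hence tw(G) = 1 exactly.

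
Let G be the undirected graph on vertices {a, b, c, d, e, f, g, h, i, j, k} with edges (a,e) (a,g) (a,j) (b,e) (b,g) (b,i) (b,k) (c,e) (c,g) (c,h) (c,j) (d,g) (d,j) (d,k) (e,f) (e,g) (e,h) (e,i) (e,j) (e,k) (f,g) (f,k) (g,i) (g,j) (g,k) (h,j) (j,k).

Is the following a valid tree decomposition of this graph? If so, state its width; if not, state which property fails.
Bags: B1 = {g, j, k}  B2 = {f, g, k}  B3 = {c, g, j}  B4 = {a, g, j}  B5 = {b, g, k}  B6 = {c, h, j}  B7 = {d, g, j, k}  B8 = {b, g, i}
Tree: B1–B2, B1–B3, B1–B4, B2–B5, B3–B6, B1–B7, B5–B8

No — vertex e appears in no bag.

A tree decomposition must satisfy three properties: every vertex lies in some bag; for every edge, both endpoints lie together in some bag; and for every vertex, the bags containing it form a connected subtree. Here vertex e appears in no bag, so the decomposition is invalid.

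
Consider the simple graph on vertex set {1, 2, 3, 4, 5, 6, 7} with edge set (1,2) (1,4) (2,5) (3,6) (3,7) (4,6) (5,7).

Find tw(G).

2

A width-2 tree decomposition is:
Bags: B1 = {3, 5, 7}  B2 = {2, 3, 5}  B3 = {1, 2, 3}  B4 = {1, 3, 4}  B5 = {3, 4, 6}
Tree: B1–B2, B2–B3, B3–B4, B4–B5
Each bag holds 3 vertices, so the decomposition has width 2, which upper-bounds the treewidth. For the lower bound, G contains the cycle 3–7–5–2–1–4–6–3, so G is not a forest; only forests have treewidth ≤ 1, hence tw(G) ≥ 2. Combining the bounds, tw(G) = 2.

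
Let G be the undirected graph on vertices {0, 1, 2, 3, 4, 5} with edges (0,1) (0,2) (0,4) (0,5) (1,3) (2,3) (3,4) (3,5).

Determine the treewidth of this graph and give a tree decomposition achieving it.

Treewidth 2.
Bags: B1 = {0, 3, 4}  B2 = {0, 1, 3}  B3 = {0, 3, 5}  B4 = {0, 2, 3}
Tree: B1–B2, B2–B3, B3–B4

The largest bag has 3 vertices, giving width 2; this decomposition certifies tw(G) ≤ 2. The edges 3–4–0–1–3 form a cycle, so G is not a tree and its treewidth is at least 2. Combining the bounds, tw(G) = 2.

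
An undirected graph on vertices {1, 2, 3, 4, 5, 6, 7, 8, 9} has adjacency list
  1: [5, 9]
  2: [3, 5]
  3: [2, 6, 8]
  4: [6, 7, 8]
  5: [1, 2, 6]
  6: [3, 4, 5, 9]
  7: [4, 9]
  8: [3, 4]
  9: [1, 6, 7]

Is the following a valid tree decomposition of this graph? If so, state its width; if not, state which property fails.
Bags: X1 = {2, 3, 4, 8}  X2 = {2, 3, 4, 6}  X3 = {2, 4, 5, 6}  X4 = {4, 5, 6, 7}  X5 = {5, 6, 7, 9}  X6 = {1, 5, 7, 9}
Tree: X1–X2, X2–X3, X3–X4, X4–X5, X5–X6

Yes; width 3.

Checking the three conditions: (i) the bags cover all of {1, 2, 3, 4, 5, 6, 7, 8, 9}; (ii) for each edge, some bag contains both endpoints; (iii) the bags containing any fixed vertex form a subtree. All hold, so the decomposition is valid with width 4 − 1 = 3.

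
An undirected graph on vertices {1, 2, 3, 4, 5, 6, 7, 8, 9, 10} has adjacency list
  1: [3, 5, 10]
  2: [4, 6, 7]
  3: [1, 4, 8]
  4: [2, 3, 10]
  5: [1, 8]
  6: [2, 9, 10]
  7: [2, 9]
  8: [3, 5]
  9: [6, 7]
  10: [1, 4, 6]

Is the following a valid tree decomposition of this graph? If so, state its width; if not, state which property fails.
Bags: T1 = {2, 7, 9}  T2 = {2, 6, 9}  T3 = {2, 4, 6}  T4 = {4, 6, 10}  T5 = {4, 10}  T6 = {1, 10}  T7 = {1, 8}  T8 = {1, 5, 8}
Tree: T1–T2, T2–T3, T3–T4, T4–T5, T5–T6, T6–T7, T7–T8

A tree decomposition must satisfy three properties: every vertex lies in some bag; for every edge, both endpoints lie together in some bag; and for every vertex, the bags containing it form a connected subtree. Here vertex 3 appears in no bag, so the decomposition is invalid.

No — vertex 3 appears in no bag.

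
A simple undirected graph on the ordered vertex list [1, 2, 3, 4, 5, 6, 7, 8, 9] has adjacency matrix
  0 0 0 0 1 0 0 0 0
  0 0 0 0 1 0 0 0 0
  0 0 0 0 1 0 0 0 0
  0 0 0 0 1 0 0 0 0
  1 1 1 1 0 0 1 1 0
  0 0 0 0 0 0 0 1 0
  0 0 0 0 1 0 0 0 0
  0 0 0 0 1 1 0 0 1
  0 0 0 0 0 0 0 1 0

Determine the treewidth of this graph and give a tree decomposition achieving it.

Treewidth 1.
One such decomposition:
Bags: B1 = {1, 5}  B2 = {5, 8}  B3 = {8, 9}  B4 = {4, 5}  B5 = {6, 8}  B6 = {3, 5}  B7 = {2, 5}  B8 = {5, 7}
Tree: B1–B2, B2–B3, B1–B4, B3–B5, B4–B6, B2–B7, B1–B8

The largest bag has 2 vertices, giving width 1; this decomposition certifies tw(G) ≤ 1. Since G has at least one edge (e.g. 1–5), it is not an edgeless graph, so tw(G) ≥ 1. The upper and lower bounds meet at 1, so that is the treewidth.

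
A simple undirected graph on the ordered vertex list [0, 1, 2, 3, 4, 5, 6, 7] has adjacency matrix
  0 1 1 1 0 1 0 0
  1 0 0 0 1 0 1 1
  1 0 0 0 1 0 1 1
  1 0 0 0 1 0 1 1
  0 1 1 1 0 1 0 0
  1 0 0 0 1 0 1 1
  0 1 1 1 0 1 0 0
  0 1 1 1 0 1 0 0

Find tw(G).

A width-4 tree decomposition is:
Bags: B1 = {0, 1, 2, 3, 5}  B2 = {1, 2, 3, 5, 6}  B3 = {1, 2, 3, 4, 5}  B4 = {1, 2, 3, 5, 7}
Tree: B1–B2, B2–B3, B3–B4
The largest bag has 5 vertices, giving width 4; this decomposition certifies tw(G) ≤ 4. For the lower bound: the 5 vertex sets {0,5}, {1,6}, {2,4}, {3}, {7} are disjoint, each induces a connected subgraph, and every pair is joined by at least one edge of G. Contracting each set to a single vertex therefore yields K_{5} as a minor, and since treewidth is minor-monotone, tw(G) ≥ tw(K_{5}) = 4. Combining the bounds, tw(G) = 4.

4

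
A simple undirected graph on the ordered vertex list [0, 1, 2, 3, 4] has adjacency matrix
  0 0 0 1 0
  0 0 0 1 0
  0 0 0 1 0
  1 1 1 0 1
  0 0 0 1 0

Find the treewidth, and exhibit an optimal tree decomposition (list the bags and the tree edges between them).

Treewidth 1.
One optimal decomposition is:
Bags: B1 = {3, 4}  B2 = {1, 3}  B3 = {2, 3}  B4 = {0, 3}
Tree: B1–B2, B2–B3, B3–B4

The largest bag has 2 vertices, giving width 1; this decomposition certifies tw(G) ≤ 1. Any graph with an edge has treewidth ≥ 1, and G has the edge 4–3. The upper and lower bounds meet at 1, so that is the treewidth.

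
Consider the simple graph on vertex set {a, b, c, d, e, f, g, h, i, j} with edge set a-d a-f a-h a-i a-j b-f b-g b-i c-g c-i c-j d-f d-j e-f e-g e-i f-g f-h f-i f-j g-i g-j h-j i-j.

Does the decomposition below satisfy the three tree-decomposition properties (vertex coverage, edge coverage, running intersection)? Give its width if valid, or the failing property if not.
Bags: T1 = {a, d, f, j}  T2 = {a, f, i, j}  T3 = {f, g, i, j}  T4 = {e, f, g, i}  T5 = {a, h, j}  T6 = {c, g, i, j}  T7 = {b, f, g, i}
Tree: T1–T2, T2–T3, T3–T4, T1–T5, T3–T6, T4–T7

No — edge (f,h) lies in no bag.

A tree decomposition must satisfy three properties: every vertex lies in some bag; for every edge, both endpoints lie together in some bag; and for every vertex, the bags containing it form a connected subtree. Here edge (f,h) lies in no bag, so the decomposition is invalid.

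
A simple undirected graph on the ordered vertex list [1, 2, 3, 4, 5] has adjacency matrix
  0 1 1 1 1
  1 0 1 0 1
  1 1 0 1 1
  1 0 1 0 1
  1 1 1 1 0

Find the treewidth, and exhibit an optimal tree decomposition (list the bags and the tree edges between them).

Each bag holds 4 vertices, so the decomposition has width 3, which upper-bounds the treewidth. On the other hand G contains the 4-clique {1, 2, 3, 5}. A clique must lie in a single bag of any decomposition, so no decomposition can have width below 3. The upper and lower bounds meet at 3, so that is the treewidth.

Treewidth 3.
One such decomposition:
Bags: B1 = {1, 3, 4, 5}  B2 = {1, 2, 3, 5}
Tree: B1–B2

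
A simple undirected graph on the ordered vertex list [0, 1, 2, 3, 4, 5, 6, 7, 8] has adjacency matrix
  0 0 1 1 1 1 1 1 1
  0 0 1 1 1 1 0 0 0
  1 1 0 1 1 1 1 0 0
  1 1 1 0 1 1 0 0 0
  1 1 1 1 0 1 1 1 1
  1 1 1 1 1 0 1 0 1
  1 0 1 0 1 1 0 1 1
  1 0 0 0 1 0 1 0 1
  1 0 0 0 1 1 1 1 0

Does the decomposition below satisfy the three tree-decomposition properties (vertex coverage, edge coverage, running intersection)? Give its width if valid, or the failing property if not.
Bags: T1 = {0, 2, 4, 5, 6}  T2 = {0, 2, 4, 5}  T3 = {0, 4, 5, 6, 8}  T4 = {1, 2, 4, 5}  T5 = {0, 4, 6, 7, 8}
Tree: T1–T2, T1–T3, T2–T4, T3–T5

No — vertex 3 appears in no bag.

A tree decomposition must satisfy three properties: every vertex lies in some bag; for every edge, both endpoints lie together in some bag; and for every vertex, the bags containing it form a connected subtree. Here vertex 3 appears in no bag, so the decomposition is invalid.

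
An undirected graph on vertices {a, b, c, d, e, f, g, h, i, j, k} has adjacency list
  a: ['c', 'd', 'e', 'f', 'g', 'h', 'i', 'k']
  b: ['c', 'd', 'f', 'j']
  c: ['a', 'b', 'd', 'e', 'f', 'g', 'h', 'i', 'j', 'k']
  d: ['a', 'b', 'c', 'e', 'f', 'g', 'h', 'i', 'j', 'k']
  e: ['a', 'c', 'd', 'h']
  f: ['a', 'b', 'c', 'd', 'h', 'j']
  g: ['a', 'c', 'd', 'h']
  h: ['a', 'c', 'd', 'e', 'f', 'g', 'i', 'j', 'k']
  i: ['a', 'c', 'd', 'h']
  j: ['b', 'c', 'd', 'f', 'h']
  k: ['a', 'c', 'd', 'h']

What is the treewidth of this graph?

4

A width-4 tree decomposition is:
Bags: B1 = {a, c, d, e, h}  B2 = {a, c, d, g, h}  B3 = {a, c, d, f, h}  B4 = {a, c, d, h, i}  B5 = {c, d, f, h, j}  B6 = {a, c, d, h, k}  B7 = {b, c, d, f, j}
Tree: B1–B2, B1–B3, B2–B4, B3–B5, B3–B6, B5–B7
Each bag holds 5 vertices, so the decomposition has width 4, which upper-bounds the treewidth. On the other hand G contains the 5-clique {c, d, f, h, j}. A clique must lie in a single bag of any decomposition, so no decomposition can have width below 4. Hence tw(G) = 4 exactly.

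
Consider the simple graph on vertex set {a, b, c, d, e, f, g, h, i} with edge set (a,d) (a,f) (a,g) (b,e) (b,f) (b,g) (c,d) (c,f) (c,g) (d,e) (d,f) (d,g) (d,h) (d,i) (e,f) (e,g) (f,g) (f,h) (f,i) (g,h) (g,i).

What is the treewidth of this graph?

3

A width-3 tree decomposition is:
Bags: B1 = {d, e, f, g}  B2 = {d, f, g, h}  B3 = {c, d, f, g}  B4 = {a, d, f, g}  B5 = {d, f, g, i}  B6 = {b, e, f, g}
Tree: B1–B2, B2–B3, B3–B4, B1–B5, B1–B6
The largest bag has 4 vertices, giving width 3; this decomposition certifies tw(G) ≤ 3. For the lower bound, the 4 vertices {d, f, g, h} are pairwise adjacent, and any tree decomposition puts a clique entirely inside one bag — forcing width ≥ 3. Combining the bounds, tw(G) = 3.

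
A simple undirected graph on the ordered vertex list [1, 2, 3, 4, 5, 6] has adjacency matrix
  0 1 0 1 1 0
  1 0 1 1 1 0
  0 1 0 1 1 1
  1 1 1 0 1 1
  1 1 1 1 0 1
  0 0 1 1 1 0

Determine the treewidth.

3

A width-3 tree decomposition is:
Bags: B1 = {2, 3, 4, 5}  B2 = {1, 2, 4, 5}  B3 = {3, 4, 5, 6}
Tree: B1–B2, B1–B3
Each bag holds 4 vertices, so the decomposition has width 3, which upper-bounds the treewidth. Conversely, {1, 2, 4, 5} is a clique of size 4, and the vertices of any clique must share a bag in every tree decomposition; so some bag has ≥ 4 vertices and tw(G) ≥ 3. Therefore the treewidth is 3.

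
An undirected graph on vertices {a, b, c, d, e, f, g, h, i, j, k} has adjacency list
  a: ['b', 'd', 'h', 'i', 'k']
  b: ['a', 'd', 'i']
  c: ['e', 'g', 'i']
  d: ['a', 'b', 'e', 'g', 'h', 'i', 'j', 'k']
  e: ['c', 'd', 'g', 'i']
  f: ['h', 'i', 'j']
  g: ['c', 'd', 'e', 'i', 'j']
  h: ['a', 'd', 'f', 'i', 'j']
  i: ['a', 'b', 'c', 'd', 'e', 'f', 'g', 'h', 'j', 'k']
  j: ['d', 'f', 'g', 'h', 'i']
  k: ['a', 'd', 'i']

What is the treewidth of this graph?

A width-3 tree decomposition is:
Bags: B1 = {d, g, i, j}  B2 = {d, h, i, j}  B3 = {f, h, i, j}  B4 = {a, d, h, i}  B5 = {d, e, g, i}  B6 = {c, e, g, i}  B7 = {a, d, i, k}  B8 = {a, b, d, i}
Tree: B1–B2, B2–B3, B2–B4, B1–B5, B5–B6, B4–B7, B4–B8
The largest bag has 4 vertices, giving width 3; this decomposition certifies tw(G) ≤ 3. On the other hand G contains the 4-clique {d, g, i, j}. A clique must lie in a single bag of any decomposition, so no decomposition can have width below 3. Therefore the treewidth is 3.

3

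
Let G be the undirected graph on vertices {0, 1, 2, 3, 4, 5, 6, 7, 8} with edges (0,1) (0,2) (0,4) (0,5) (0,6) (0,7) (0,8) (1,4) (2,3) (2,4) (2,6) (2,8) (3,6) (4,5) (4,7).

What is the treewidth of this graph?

2

A width-2 tree decomposition is:
Bags: B1 = {0, 2, 6}  B2 = {0, 2, 8}  B3 = {2, 3, 6}  B4 = {0, 2, 4}  B5 = {0, 1, 4}  B6 = {0, 4, 7}  B7 = {0, 4, 5}
Tree: B1–B2, B1–B3, B2–B4, B4–B5, B4–B6, B6–B7
Each bag holds 3 vertices, so the decomposition has width 2, which upper-bounds the treewidth. Conversely, {0, 2, 8} is a clique of size 3, and the vertices of any clique must share a bag in every tree decomposition; so some bag has ≥ 3 vertices and tw(G) ≥ 2. The upper and lower bounds meet at 2, so that is the treewidth.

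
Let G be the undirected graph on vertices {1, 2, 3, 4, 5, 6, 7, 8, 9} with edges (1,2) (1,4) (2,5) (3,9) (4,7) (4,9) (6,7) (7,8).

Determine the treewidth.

A width-1 tree decomposition is:
Bags: B1 = {4, 9}  B2 = {4, 7}  B3 = {1, 4}  B4 = {1, 2}  B5 = {6, 7}  B6 = {3, 9}  B7 = {2, 5}  B8 = {7, 8}
Tree: B1–B2, B1–B3, B3–B4, B2–B5, B1–B6, B4–B7, B5–B8
Each bag holds 2 vertices, so the decomposition has width 1, which upper-bounds the treewidth. Since G has at least one edge (e.g. 4–9), it is not an edgeless graph, so tw(G) ≥ 1. Therefore the treewidth is 1.

1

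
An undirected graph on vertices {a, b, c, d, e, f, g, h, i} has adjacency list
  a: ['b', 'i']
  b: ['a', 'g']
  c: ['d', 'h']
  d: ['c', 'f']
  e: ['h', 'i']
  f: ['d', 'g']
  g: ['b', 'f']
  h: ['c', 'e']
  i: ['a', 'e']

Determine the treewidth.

2

A width-2 tree decomposition is:
Bags: B1 = {a, b, g}  B2 = {a, f, g}  B3 = {a, d, f}  B4 = {a, c, d}  B5 = {a, c, h}  B6 = {a, e, h}  B7 = {a, e, i}
Tree: B1–B2, B2–B3, B3–B4, B4–B5, B5–B6, B6–B7
The largest bag has 3 vertices, giving width 2; this decomposition certifies tw(G) ≤ 2. The edges a–b–g–f–d–c–h–e–i–a form a cycle, so G is not a tree and its treewidth is at least 2. Hence tw(G) = 2 exactly.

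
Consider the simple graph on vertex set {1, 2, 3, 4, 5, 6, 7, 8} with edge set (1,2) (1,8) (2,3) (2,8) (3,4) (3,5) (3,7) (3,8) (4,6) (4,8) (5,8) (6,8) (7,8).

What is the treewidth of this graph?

A width-2 tree decomposition is:
Bags: B1 = {3, 4, 8}  B2 = {2, 3, 8}  B3 = {3, 5, 8}  B4 = {4, 6, 8}  B5 = {3, 7, 8}  B6 = {1, 2, 8}
Tree: B1–B2, B2–B3, B1–B4, B1–B5, B2–B6
Each bag holds 3 vertices, so the decomposition has width 2, which upper-bounds the treewidth. Conversely, {1, 2, 8} is a clique of size 3, and the vertices of any clique must share a bag in every tree decomposition; so some bag has ≥ 3 vertices and tw(G) ≥ 2. The upper and lower bounds meet at 2, so that is the treewidth.

2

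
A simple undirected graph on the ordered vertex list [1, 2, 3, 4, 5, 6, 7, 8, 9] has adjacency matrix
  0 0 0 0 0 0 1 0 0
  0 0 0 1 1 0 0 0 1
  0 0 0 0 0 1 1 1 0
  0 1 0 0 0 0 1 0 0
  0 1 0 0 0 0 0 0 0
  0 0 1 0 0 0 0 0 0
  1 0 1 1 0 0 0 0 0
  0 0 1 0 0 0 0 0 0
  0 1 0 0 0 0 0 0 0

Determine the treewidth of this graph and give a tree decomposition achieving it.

Treewidth 1.
One optimal decomposition is:
Bags: B1 = {2, 9}  B2 = {2, 4}  B3 = {2, 5}  B4 = {4, 7}  B5 = {1, 7}  B6 = {3, 7}  B7 = {3, 6}  B8 = {3, 8}
Tree: B1–B2, B1–B3, B2–B4, B4–B5, B4–B6, B6–B7, B6–B8

The largest bag has 2 vertices, giving width 1; this decomposition certifies tw(G) ≤ 1. Any graph with an edge has treewidth ≥ 1, and G has the edge 2–9. Combining the bounds, tw(G) = 1.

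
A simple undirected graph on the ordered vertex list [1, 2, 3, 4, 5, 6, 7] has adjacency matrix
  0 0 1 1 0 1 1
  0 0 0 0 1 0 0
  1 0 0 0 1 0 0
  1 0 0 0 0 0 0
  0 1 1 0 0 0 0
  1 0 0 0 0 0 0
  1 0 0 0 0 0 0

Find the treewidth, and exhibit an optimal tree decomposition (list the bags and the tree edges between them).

The largest bag has 2 vertices, giving width 1; this decomposition certifies tw(G) ≤ 1. Any graph with an edge has treewidth ≥ 1, and G has the edge 3–1. Hence tw(G) = 1 exactly.

Treewidth 1.
One optimal decomposition is:
Bags: B1 = {1, 3}  B2 = {1, 4}  B3 = {3, 5}  B4 = {2, 5}  B5 = {1, 7}  B6 = {1, 6}
Tree: B1–B2, B1–B3, B3–B4, B1–B5, B1–B6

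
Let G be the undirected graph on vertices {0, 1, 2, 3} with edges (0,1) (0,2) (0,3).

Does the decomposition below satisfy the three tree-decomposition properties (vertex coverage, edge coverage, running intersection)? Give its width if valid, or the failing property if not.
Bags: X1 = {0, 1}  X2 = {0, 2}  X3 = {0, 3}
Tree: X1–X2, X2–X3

Checking the three conditions: (i) the bags cover all of {0, 1, 2, 3}; (ii) for each edge, some bag contains both endpoints; (iii) the bags containing any fixed vertex form a subtree. All hold, so the decomposition is valid with width 2 − 1 = 1.

Yes; width 1.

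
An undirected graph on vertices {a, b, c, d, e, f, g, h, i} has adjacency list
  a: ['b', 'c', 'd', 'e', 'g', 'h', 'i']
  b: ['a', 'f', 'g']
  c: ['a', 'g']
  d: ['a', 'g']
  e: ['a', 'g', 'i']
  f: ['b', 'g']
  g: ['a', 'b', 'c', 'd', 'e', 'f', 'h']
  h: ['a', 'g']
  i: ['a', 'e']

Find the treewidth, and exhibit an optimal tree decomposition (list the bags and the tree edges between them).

Treewidth 2.
One optimal decomposition is:
Bags: B1 = {a, b, g}  B2 = {a, c, g}  B3 = {a, d, g}  B4 = {a, e, g}  B5 = {b, f, g}  B6 = {a, g, h}  B7 = {a, e, i}
Tree: B1–B2, B2–B3, B2–B4, B1–B5, B2–B6, B4–B7

The largest bag has 3 vertices, giving width 2; this decomposition certifies tw(G) ≤ 2. Conversely, {a, d, g} is a clique of size 3, and the vertices of any clique must share a bag in every tree decomposition; so some bag has ≥ 3 vertices and tw(G) ≥ 2. Hence tw(G) = 2 exactly.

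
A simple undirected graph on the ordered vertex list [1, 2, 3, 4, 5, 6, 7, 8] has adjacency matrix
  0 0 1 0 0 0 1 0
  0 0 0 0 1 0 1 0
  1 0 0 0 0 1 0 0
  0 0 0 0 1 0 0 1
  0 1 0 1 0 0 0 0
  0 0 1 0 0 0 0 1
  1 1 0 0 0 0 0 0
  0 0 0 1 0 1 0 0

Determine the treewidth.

2

A width-2 tree decomposition is:
Bags: B1 = {3, 6, 8}  B2 = {3, 4, 8}  B3 = {3, 4, 5}  B4 = {2, 3, 5}  B5 = {2, 3, 7}  B6 = {1, 3, 7}
Tree: B1–B2, B2–B3, B3–B4, B4–B5, B5–B6
The largest bag has 3 vertices, giving width 2; this decomposition certifies tw(G) ≤ 2. For the lower bound, G contains the cycle 3–6–8–4–5–2–7–1–3, so G is not a forest; only forests have treewidth ≤ 1, hence tw(G) ≥ 2. The upper and lower bounds meet at 2, so that is the treewidth.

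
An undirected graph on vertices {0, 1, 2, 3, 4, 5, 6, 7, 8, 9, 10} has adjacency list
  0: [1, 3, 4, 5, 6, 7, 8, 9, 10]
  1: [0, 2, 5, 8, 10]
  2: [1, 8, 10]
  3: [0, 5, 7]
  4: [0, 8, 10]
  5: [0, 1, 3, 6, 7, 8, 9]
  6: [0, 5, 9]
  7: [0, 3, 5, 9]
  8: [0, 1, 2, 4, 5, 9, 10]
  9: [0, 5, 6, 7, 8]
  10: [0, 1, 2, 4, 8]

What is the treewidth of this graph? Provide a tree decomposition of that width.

Each bag holds 4 vertices, so the decomposition has width 3, which upper-bounds the treewidth. On the other hand G contains the 4-clique {0, 1, 8, 10}. A clique must lie in a single bag of any decomposition, so no decomposition can have width below 3. Hence tw(G) = 3 exactly.

Treewidth 3.
Bags: B1 = {0, 1, 5, 8}  B2 = {0, 5, 8, 9}  B3 = {0, 5, 6, 9}  B4 = {0, 1, 8, 10}  B5 = {1, 2, 8, 10}  B6 = {0, 5, 7, 9}  B7 = {0, 3, 5, 7}  B8 = {0, 4, 8, 10}
Tree: B1–B2, B2–B3, B1–B4, B4–B5, B2–B6, B6–B7, B4–B8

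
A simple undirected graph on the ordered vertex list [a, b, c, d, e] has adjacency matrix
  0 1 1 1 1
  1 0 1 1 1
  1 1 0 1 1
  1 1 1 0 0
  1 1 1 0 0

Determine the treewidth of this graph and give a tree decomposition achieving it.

Every bag has size at most 4, so the width is 4 − 1 = 3 and tw(G) ≤ 3. On the other hand G contains the 4-clique {a, b, c, d}. A clique must lie in a single bag of any decomposition, so no decomposition can have width below 3. Therefore the treewidth is 3.

Treewidth 3.
One such decomposition:
Bags: B1 = {a, b, c, e}  B2 = {a, b, c, d}
Tree: B1–B2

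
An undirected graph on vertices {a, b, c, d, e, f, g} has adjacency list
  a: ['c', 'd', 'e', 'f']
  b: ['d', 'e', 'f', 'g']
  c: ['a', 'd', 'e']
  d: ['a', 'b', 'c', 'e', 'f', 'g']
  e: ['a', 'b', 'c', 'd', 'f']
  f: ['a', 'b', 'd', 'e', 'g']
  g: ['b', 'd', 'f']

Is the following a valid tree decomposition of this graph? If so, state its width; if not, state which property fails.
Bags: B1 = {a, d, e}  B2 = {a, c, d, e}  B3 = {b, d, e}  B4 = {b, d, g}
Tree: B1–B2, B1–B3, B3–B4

A tree decomposition must satisfy three properties: every vertex lies in some bag; for every edge, both endpoints lie together in some bag; and for every vertex, the bags containing it form a connected subtree. Here vertex f appears in no bag, so the decomposition is invalid.

No — vertex f appears in no bag.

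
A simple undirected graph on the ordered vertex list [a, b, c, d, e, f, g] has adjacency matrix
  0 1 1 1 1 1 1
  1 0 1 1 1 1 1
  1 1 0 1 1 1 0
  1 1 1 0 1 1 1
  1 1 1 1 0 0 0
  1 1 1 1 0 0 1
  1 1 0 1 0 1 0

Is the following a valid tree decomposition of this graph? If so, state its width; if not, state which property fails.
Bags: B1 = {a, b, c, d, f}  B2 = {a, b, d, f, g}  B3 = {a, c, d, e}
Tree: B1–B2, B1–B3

A tree decomposition must satisfy three properties: every vertex lies in some bag; for every edge, both endpoints lie together in some bag; and for every vertex, the bags containing it form a connected subtree. Here edge (b,e) lies in no bag, so the decomposition is invalid.

No — edge (b,e) lies in no bag.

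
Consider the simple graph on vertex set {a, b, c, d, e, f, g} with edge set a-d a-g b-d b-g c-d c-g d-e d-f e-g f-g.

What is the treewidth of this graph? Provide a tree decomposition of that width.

Treewidth 2.
Bags: B1 = {a, d, g}  B2 = {b, d, g}  B3 = {c, d, g}  B4 = {d, f, g}  B5 = {d, e, g}
Tree: B1–B2, B2–B3, B3–B4, B4–B5

Every bag has size at most 3, so the width is 3 − 1 = 2 and tw(G) ≤ 2. Since d–a–g–b–d is a cycle in G, G is not acyclic. Forests are exactly the graphs of treewidth ≤ 1, so tw(G) ≥ 2. Combining the bounds, tw(G) = 2.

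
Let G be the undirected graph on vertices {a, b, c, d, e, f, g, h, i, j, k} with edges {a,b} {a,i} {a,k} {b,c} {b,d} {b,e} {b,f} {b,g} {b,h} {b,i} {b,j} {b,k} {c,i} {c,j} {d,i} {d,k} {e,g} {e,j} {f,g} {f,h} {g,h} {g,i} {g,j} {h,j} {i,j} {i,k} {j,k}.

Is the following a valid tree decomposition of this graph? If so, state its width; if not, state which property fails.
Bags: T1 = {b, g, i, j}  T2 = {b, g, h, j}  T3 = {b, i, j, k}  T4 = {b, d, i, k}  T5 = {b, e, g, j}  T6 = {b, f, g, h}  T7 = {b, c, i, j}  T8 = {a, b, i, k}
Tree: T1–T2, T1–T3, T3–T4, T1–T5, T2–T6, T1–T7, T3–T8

Checking the three conditions: (i) the bags cover all of {a, b, c, d, e, f, g, h, i, j, k}; (ii) for each edge, some bag contains both endpoints; (iii) the bags containing any fixed vertex form a subtree. All hold, so the decomposition is valid with width 4 − 1 = 3.

Yes; width 3.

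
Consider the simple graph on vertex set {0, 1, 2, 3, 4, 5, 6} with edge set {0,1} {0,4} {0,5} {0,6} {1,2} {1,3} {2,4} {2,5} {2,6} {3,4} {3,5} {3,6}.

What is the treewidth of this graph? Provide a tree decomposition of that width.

Each bag holds 4 vertices, so the decomposition has width 3, which upper-bounds the treewidth. For the lower bound: the 4 vertex sets {0,6}, {1,2}, {3}, {4} are disjoint, each induces a connected subgraph, and every pair is joined by at least one edge of G. Contracting each set to a single vertex therefore yields K_{4} as a minor, and since treewidth is minor-monotone, tw(G) ≥ tw(K_{4}) = 3. Combining the bounds, tw(G) = 3.

Treewidth 3.
One optimal decomposition is:
Bags: B1 = {0, 2, 3, 6}  B2 = {0, 1, 2, 3}  B3 = {0, 2, 3, 4}  B4 = {0, 2, 3, 5}
Tree: B1–B2, B2–B3, B3–B4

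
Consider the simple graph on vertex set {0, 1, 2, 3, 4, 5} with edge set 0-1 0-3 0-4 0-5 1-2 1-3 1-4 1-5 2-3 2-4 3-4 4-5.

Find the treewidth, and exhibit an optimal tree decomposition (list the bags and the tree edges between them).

The largest bag has 4 vertices, giving width 3; this decomposition certifies tw(G) ≤ 3. Conversely, {0, 1, 3, 4} is a clique of size 4, and the vertices of any clique must share a bag in every tree decomposition; so some bag has ≥ 4 vertices and tw(G) ≥ 3. Hence tw(G) = 3 exactly.

Treewidth 3.
One optimal decomposition is:
Bags: B1 = {0, 1, 4, 5}  B2 = {0, 1, 3, 4}  B3 = {1, 2, 3, 4}
Tree: B1–B2, B2–B3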